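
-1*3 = -3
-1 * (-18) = 18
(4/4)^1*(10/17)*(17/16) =5/8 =0.62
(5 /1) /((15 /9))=3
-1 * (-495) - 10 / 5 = 493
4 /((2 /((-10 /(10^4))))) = -1 /500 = -0.00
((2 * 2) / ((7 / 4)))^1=16 / 7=2.29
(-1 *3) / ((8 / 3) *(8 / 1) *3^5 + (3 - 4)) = -3 / 5183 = -0.00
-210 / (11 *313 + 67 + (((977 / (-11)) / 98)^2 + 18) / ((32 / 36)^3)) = -41649090560 / 701449705323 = -0.06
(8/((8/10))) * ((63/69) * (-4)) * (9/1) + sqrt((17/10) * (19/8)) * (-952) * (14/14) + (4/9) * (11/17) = -238 * sqrt(1615)/5- 1155668/3519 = -2241.31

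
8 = 8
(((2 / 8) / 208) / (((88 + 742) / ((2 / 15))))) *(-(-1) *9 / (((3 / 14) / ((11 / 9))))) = 77 / 7768800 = 0.00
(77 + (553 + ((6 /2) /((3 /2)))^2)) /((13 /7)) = 4438 /13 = 341.38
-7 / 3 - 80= -247 / 3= -82.33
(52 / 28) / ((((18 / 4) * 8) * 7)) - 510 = -899627 / 1764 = -509.99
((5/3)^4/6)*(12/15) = 250/243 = 1.03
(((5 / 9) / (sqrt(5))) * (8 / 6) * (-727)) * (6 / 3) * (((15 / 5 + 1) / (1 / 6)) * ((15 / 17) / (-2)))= 116320 * sqrt(5) / 51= 5099.99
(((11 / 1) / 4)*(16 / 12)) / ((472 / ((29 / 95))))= 319 / 134520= 0.00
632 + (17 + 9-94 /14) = 4559 /7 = 651.29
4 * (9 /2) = 18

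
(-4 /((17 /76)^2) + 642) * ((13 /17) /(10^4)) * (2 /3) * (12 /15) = 0.02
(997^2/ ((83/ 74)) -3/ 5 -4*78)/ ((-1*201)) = -367653601/ 83415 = -4407.52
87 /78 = 29 /26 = 1.12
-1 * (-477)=477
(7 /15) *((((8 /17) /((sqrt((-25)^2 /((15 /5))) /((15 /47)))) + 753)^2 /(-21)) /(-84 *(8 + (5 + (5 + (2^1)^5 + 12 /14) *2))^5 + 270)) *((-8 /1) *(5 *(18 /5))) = -19313596656448136 /4913266408495032289875-77139328 *sqrt(3) /1229853919523162025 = -0.00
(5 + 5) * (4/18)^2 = 40/81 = 0.49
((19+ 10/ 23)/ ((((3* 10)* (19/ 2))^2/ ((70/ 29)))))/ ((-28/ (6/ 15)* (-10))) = 0.00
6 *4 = 24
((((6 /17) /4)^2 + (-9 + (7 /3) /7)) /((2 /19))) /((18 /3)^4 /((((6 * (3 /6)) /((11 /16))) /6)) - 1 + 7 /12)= -570551 /12357062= -0.05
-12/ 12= -1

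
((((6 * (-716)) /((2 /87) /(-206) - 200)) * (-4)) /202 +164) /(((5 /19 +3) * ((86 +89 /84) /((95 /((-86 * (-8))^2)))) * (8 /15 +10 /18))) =5992507502775 /56465579582877728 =0.00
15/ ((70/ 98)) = 21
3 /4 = 0.75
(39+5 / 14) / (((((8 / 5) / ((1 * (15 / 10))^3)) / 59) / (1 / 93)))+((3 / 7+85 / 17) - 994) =-3713665 / 3968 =-935.90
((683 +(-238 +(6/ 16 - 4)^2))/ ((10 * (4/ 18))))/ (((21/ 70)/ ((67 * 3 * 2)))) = 17680563/ 64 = 276258.80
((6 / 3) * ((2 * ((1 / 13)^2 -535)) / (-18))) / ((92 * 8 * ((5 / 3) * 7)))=15069 / 1088360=0.01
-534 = -534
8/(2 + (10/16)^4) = 32768/8817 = 3.72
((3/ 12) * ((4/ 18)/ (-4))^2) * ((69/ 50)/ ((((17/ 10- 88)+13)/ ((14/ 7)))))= -23/ 791640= -0.00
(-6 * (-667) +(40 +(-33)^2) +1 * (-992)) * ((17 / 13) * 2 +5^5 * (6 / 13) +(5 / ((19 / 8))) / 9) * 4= 53187540704 / 2223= 23926019.21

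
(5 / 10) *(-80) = -40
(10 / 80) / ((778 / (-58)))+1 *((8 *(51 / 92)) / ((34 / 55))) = 512813 / 71576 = 7.16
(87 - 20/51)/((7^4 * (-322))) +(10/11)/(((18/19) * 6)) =44561338/278820927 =0.16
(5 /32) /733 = 5 /23456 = 0.00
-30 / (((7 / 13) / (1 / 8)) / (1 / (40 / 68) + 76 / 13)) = -2943 / 56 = -52.55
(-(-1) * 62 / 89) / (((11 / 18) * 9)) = 0.13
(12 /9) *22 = 88 /3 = 29.33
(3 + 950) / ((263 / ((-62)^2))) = 3663332 / 263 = 13929.02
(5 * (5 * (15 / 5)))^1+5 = 80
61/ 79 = 0.77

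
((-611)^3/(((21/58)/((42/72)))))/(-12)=30624420.37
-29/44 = -0.66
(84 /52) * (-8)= -168 /13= -12.92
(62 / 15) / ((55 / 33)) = 62 / 25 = 2.48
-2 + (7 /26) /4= -201 /104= -1.93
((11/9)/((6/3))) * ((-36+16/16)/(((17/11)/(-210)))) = 148225/51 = 2906.37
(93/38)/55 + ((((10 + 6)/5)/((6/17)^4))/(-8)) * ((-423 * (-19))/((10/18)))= -15588107017/41800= -372921.22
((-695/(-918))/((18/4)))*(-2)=-1390/4131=-0.34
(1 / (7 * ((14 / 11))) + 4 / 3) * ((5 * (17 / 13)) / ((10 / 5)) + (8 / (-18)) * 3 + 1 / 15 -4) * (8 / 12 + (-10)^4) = -141898745 / 4914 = -28876.42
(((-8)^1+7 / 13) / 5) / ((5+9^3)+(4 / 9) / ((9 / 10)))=-7857 / 3867110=-0.00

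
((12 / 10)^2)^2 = 2.07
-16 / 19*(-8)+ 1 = 147 / 19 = 7.74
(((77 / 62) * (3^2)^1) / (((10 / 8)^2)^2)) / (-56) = -1584 / 19375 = -0.08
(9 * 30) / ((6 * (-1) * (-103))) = 45 / 103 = 0.44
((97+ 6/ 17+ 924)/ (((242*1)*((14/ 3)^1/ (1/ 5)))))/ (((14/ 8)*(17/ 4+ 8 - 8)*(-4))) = -52089/ 8567405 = -0.01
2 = 2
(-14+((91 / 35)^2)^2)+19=31686 / 625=50.70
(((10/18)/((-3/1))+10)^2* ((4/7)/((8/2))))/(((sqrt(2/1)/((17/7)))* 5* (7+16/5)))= 70225* sqrt(2)/214326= 0.46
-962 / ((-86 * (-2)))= -481 / 86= -5.59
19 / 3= 6.33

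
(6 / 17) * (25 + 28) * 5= 1590 / 17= 93.53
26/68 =13/34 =0.38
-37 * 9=-333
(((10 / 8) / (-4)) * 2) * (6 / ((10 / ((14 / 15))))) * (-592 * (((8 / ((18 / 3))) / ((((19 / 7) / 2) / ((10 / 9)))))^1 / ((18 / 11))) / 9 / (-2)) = -7.68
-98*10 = -980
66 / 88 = 3 / 4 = 0.75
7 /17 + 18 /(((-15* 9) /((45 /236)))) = 0.39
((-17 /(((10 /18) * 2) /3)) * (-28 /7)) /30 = 153 /25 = 6.12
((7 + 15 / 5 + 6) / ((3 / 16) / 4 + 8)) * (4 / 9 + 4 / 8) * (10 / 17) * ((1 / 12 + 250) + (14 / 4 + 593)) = 2600704 / 2781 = 935.17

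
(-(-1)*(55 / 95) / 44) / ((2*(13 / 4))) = 1 / 494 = 0.00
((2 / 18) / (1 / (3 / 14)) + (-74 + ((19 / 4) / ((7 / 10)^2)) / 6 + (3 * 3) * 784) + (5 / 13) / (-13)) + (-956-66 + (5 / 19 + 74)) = 2849034679 / 472017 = 6035.87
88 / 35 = 2.51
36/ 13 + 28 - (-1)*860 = 11580/ 13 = 890.77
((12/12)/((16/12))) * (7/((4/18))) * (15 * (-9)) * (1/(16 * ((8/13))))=-331695/1024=-323.92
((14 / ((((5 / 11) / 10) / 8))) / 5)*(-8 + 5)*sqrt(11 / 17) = -7392*sqrt(187) / 85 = -1189.22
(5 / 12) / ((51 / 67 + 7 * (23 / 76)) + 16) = 1273 / 57681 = 0.02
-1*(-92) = 92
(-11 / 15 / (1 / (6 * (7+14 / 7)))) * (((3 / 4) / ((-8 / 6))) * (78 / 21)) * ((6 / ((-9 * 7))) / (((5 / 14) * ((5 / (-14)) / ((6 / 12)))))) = 30.89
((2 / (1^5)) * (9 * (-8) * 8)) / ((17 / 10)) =-11520 / 17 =-677.65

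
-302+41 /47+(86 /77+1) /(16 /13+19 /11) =-889520 /2961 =-300.41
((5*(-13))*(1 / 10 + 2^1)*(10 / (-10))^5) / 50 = 273 / 100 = 2.73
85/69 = 1.23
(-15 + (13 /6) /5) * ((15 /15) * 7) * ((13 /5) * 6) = -39767 /25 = -1590.68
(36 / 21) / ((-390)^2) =1 / 88725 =0.00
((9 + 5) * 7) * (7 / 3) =686 / 3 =228.67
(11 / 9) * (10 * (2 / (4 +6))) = 22 / 9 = 2.44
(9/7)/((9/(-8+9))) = 0.14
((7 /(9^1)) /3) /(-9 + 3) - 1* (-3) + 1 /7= 3515 /1134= 3.10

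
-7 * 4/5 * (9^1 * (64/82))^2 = -2322432/8405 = -276.32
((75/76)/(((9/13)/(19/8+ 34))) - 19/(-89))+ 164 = 11691645/54112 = 216.06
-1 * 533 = -533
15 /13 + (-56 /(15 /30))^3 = -18264049 /13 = -1404926.85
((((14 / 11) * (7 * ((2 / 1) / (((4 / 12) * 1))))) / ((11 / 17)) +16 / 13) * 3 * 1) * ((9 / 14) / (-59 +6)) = -1780434 / 583583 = -3.05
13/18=0.72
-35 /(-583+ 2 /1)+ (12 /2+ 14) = 1665 /83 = 20.06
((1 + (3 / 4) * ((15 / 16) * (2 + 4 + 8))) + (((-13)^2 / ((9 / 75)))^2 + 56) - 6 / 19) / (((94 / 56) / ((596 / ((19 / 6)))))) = 11320246434763 / 50901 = 222397328.83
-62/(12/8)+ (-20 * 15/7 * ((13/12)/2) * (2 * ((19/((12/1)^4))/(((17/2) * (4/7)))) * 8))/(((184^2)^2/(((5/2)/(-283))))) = -2363208651635656549/57174402862153728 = -41.33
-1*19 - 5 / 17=-328 / 17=-19.29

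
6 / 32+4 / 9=91 / 144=0.63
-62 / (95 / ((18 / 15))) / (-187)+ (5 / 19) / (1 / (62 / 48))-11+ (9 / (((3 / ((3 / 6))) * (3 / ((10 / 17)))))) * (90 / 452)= -2552828411 / 240893400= -10.60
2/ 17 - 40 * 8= -5438/ 17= -319.88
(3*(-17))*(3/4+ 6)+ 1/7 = -9635/28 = -344.11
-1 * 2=-2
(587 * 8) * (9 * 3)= 126792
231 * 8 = 1848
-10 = -10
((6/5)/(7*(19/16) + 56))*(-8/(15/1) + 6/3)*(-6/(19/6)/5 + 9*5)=994752/814625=1.22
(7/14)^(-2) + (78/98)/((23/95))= 7.29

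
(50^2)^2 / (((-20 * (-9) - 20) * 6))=78125 / 12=6510.42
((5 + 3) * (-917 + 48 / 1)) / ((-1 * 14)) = 3476 / 7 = 496.57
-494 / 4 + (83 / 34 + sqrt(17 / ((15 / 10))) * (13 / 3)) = -2058 / 17 + 13 * sqrt(102) / 9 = -106.47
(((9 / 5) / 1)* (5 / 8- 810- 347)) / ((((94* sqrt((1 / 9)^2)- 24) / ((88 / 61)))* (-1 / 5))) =-8242641 / 7442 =-1107.58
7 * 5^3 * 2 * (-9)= -15750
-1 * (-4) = 4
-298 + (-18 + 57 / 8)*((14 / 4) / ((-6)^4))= -298.03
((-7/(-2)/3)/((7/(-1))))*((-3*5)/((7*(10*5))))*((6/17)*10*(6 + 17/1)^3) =36501/119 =306.73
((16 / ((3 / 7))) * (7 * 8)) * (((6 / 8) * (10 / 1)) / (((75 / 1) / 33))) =34496 / 5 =6899.20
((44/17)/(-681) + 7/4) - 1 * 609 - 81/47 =-1325424271/2176476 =-608.98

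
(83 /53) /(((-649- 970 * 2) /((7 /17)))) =-581 /2332689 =-0.00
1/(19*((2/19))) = 1/2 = 0.50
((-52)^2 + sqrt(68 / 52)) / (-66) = -1352 / 33 - sqrt(221) / 858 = -40.99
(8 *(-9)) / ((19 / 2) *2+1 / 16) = -1152 / 305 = -3.78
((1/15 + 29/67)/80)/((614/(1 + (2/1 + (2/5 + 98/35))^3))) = 4442951/3085350000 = 0.00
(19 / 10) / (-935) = -19 / 9350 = -0.00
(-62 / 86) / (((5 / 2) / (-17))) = 1054 / 215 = 4.90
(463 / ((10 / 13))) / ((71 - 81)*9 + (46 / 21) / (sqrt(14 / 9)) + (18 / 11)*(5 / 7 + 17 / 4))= -40906634769 / 5561980475 - 234512278*sqrt(14) / 5561980475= -7.51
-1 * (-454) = 454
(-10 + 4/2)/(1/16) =-128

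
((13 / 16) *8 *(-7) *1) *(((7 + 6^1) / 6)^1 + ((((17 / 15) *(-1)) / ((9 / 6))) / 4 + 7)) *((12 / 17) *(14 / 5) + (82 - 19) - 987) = 160070456 / 425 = 376636.37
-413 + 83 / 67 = -27588 / 67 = -411.76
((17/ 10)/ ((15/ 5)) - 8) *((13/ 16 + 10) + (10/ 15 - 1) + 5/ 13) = -80.75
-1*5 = -5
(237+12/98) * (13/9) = 16783/49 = 342.51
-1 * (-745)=745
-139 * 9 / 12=-417 / 4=-104.25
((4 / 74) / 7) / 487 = 2 / 126133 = 0.00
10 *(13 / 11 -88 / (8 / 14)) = -16810 / 11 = -1528.18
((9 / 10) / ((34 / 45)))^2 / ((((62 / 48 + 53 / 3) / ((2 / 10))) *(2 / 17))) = 19683 / 154700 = 0.13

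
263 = 263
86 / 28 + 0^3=3.07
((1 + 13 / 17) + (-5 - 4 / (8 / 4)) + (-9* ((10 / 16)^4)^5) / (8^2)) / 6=-6567055481457641390921 / 7526271582073497059328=-0.87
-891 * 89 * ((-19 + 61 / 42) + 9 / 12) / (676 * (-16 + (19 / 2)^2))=125579 / 4732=26.54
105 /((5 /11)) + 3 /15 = 1156 /5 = 231.20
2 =2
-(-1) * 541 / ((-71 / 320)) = -173120 / 71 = -2438.31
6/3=2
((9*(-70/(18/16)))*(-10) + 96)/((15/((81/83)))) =370.58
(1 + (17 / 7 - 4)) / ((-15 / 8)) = 32 / 105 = 0.30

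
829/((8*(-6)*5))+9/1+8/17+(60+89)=632467/4080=155.02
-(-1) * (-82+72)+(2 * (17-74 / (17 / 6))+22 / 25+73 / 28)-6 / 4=-312353 / 11900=-26.25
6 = 6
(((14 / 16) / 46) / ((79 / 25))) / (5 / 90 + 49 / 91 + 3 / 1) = 20475 / 12224776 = 0.00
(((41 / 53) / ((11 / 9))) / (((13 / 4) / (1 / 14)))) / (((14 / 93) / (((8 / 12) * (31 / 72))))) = 39401 / 1485484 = 0.03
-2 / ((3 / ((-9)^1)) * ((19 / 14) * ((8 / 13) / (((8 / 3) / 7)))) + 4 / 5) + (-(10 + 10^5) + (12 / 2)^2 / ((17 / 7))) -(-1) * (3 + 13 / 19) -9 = -290785411 / 2907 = -100029.38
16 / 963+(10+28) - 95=-54875 / 963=-56.98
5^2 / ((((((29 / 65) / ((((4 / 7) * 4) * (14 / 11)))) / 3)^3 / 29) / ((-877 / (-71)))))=5327130931200000 / 79475341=67028726.95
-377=-377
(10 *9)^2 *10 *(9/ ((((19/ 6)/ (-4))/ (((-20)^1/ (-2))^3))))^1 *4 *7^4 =-168031584000000/ 19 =-8843767578947.37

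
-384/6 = -64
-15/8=-1.88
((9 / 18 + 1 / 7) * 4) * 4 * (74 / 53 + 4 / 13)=17.53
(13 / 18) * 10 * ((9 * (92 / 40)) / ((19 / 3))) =897 / 38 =23.61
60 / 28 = 15 / 7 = 2.14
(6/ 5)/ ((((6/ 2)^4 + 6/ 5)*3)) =2/ 411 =0.00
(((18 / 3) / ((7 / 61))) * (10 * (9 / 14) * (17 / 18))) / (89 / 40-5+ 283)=622200 / 549241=1.13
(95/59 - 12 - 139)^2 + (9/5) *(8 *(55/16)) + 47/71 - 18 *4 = 11020702051/494302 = 22295.48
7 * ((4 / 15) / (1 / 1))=28 / 15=1.87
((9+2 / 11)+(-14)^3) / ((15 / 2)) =-60166 / 165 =-364.64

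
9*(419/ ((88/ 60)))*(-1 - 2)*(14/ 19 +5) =-18496755/ 418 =-44250.61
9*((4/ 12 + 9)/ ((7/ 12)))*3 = 432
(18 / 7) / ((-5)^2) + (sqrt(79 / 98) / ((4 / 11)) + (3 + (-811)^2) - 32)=11 * sqrt(158) / 56 + 115096118 / 175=657694.57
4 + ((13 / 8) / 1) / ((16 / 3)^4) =2098205 / 524288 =4.00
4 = 4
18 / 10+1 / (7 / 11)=118 / 35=3.37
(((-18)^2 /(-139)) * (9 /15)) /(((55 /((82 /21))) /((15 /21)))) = -26568 /374605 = -0.07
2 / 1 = 2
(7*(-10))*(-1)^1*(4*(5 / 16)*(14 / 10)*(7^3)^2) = 28824005 / 2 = 14412002.50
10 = 10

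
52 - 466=-414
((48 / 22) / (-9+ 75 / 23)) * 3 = -138 / 121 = -1.14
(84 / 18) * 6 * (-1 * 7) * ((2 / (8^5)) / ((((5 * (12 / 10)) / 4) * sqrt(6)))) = -49 * sqrt(6) / 36864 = -0.00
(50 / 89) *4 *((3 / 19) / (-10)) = -60 / 1691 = -0.04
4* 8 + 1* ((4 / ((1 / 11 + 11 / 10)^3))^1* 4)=93234912 / 2248091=41.47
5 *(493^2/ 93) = 1215245/ 93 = 13067.15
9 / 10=0.90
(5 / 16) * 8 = 5 / 2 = 2.50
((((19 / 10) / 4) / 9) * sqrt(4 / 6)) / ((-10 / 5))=-19 * sqrt(6) / 2160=-0.02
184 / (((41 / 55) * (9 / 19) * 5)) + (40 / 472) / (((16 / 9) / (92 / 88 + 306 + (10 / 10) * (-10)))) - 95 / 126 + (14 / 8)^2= 2158004489 / 17881248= 120.69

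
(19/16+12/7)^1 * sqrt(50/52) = 125 * sqrt(26)/224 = 2.85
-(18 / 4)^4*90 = -295245 / 8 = -36905.62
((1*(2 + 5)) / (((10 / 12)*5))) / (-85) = -42 / 2125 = -0.02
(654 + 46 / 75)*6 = 98192 / 25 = 3927.68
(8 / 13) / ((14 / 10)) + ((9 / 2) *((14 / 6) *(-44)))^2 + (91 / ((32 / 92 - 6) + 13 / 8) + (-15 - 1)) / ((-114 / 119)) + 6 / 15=315593998598 / 1478295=213485.13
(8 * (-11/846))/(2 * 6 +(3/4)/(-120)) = -7040/811737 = -0.01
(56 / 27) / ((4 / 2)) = 1.04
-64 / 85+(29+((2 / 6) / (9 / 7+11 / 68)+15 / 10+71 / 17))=12001309 / 351390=34.15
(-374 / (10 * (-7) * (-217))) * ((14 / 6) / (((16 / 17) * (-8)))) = 0.01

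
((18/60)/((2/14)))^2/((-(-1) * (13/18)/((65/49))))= 81/10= 8.10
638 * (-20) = -12760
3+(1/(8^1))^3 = 1537/512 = 3.00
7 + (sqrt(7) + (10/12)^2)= sqrt(7) + 277/36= 10.34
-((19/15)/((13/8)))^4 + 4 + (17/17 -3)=2358006434/1445900625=1.63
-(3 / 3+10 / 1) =-11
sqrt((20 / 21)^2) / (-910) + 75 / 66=1.14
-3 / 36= -1 / 12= -0.08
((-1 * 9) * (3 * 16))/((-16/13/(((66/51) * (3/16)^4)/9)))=0.06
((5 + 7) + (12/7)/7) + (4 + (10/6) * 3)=1041/49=21.24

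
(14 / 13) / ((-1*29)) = -14 / 377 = -0.04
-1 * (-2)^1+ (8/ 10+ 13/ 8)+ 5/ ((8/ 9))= 201/ 20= 10.05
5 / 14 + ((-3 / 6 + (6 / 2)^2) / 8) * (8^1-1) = 873 / 112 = 7.79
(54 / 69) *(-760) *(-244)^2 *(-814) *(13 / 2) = 4309268071680 / 23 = 187359481377.39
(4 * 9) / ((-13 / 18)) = -648 / 13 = -49.85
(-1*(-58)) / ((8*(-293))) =-29 / 1172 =-0.02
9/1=9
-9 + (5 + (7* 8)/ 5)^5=3486756276/ 3125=1115762.01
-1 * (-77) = 77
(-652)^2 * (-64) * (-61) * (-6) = -9957636096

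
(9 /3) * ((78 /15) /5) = 78 /25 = 3.12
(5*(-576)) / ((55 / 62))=-35712 / 11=-3246.55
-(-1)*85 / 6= 85 / 6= 14.17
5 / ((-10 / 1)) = -0.50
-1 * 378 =-378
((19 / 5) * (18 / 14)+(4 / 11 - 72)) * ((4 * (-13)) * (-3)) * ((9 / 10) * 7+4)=-206465766 / 1925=-107254.94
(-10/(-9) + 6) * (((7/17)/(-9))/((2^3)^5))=-7/705024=-0.00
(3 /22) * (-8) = -12 /11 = -1.09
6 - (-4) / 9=58 / 9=6.44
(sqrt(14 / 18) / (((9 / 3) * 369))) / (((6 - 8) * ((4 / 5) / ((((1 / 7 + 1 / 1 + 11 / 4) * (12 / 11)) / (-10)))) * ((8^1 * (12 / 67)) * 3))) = 7303 * sqrt(7) / 392781312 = 0.00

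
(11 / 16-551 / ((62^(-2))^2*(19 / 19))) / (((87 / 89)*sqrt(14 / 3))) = -3855544502.81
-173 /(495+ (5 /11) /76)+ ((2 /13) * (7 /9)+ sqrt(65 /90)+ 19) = sqrt(26) /6+ 908805049 /48417525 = 19.62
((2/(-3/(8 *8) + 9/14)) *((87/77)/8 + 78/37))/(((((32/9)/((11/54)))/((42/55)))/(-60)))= -717738/36223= -19.81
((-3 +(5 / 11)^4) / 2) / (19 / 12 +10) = -259788 / 2035099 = -0.13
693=693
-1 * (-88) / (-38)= -44 / 19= -2.32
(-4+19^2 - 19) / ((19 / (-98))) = -33124 / 19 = -1743.37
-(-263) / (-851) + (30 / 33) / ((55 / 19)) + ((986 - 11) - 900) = 75.01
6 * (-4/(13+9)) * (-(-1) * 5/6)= -10/11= -0.91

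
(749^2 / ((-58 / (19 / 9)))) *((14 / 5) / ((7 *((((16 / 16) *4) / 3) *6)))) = -10659019 / 10440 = -1020.98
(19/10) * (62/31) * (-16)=-304/5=-60.80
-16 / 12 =-4 / 3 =-1.33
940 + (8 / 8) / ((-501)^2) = 235940941 / 251001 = 940.00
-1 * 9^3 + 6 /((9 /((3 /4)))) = -728.50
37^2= 1369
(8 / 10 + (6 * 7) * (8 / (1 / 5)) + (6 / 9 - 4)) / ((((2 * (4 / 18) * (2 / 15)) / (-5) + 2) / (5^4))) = 353840625 / 671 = 527333.27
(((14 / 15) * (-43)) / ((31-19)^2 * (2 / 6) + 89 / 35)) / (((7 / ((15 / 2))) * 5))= -0.17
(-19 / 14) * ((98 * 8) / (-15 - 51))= 532 / 33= 16.12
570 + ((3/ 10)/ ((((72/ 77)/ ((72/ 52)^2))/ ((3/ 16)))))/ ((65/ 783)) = 2008547571/ 3515200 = 571.39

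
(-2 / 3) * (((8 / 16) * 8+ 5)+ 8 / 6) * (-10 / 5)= 124 / 9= 13.78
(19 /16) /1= 19 /16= 1.19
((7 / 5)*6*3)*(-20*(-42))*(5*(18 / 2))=952560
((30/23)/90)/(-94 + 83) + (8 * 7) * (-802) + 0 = -34088209/759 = -44912.00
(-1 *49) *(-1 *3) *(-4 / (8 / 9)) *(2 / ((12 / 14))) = -1543.50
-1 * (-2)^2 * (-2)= 8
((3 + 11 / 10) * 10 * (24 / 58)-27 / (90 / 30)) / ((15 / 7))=3.72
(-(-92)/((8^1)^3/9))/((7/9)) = 1863/896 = 2.08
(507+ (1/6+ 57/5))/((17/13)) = 202241/510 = 396.55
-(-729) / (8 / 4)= 364.50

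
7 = 7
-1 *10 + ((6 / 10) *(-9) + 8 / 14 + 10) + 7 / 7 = -3.83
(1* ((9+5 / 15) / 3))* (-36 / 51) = -112 / 51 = -2.20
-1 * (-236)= 236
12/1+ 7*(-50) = -338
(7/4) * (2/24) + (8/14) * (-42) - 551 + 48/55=-1515311/2640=-573.98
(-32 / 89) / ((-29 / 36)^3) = 1492992 / 2170621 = 0.69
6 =6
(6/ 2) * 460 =1380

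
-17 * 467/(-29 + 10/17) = 134963/483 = 279.43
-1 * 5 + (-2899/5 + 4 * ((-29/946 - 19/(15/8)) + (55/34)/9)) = -45211592/72369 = -624.74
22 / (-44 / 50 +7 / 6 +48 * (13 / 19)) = 62700 / 94417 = 0.66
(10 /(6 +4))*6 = 6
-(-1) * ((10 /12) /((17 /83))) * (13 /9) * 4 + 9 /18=22039 /918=24.01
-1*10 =-10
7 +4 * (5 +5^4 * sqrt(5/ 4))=27 +1250 * sqrt(5)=2822.08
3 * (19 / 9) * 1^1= 19 / 3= 6.33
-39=-39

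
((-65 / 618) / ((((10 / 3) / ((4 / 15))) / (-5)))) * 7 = 91 / 309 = 0.29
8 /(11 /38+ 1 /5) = 1520 /93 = 16.34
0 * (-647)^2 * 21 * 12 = 0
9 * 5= 45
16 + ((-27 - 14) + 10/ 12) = -145/ 6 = -24.17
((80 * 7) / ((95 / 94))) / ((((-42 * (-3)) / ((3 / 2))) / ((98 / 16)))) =2303 / 57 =40.40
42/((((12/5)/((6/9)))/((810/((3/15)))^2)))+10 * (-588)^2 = 194819940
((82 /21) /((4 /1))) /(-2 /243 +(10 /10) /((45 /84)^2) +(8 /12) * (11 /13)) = 1079325 /4467176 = 0.24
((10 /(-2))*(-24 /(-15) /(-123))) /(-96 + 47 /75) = -200 /293273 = -0.00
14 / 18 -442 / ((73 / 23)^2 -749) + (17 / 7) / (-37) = 596955239 / 455584626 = 1.31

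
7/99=0.07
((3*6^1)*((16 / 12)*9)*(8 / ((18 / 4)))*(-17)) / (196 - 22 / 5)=-16320 / 479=-34.07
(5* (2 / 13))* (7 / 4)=35 / 26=1.35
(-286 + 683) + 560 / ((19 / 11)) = 13703 / 19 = 721.21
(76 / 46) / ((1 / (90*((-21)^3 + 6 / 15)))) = -31671252 / 23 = -1377010.96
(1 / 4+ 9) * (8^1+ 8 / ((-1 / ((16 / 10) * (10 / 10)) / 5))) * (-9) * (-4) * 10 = -186480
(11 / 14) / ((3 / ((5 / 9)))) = 55 / 378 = 0.15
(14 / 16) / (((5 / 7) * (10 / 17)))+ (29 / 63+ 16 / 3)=198479 / 25200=7.88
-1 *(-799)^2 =-638401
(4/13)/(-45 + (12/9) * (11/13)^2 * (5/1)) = -156/20395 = -0.01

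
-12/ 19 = -0.63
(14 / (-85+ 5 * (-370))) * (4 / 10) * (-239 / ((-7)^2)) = 956 / 67725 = 0.01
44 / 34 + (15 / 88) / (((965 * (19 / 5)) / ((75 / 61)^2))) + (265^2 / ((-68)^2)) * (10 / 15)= 5943833112751 / 520525912236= 11.42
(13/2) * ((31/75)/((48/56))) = 2821/900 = 3.13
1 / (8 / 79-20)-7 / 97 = -18667 / 152484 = -0.12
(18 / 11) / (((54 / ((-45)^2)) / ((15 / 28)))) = 10125 / 308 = 32.87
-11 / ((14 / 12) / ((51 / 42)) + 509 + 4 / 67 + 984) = -0.01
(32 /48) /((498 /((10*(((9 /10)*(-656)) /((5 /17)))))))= -11152 /415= -26.87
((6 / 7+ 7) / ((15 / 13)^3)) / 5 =24167 / 23625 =1.02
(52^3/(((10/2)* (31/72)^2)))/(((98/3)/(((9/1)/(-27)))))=-364455936/235445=-1547.95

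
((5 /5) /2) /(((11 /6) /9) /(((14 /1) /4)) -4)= -189 /1490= -0.13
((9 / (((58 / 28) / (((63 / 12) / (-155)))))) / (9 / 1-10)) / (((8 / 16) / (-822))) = -1087506 / 4495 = -241.94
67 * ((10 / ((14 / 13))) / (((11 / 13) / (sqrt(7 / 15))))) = 11323 * sqrt(105) / 231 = 502.28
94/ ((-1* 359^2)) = -94/ 128881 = -0.00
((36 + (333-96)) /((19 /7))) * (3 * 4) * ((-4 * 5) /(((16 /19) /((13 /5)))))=-74529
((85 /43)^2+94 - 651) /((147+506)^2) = -1022668 /788430241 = -0.00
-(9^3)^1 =-729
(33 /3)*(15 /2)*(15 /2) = 2475 /4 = 618.75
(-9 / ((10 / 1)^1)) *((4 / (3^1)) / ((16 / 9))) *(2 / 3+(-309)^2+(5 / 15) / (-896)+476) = -2321407863 / 35840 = -64771.42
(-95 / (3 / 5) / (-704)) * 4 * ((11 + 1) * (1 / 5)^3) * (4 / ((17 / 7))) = 133 / 935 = 0.14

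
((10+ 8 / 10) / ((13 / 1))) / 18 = 3 / 65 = 0.05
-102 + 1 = -101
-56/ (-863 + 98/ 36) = 1008/ 15485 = 0.07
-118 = -118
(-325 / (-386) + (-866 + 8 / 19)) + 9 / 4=-12650959 / 14668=-862.49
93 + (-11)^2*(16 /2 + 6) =1787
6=6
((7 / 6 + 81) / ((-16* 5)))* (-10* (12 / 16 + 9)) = 6409 / 64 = 100.14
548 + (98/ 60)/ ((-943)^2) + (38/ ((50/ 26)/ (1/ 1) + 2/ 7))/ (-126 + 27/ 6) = 237954567547289/ 434335889070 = 547.86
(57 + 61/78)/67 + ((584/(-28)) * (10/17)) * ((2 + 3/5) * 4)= -78815251/621894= -126.73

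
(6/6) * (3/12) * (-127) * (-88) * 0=0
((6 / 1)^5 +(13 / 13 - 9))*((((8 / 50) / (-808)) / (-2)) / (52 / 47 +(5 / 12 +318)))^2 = 154435608 / 207054826324200625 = 0.00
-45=-45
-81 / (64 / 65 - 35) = 1755 / 737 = 2.38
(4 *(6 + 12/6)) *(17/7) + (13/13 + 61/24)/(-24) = 312749/4032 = 77.57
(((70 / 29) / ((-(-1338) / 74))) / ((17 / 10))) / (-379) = -25900 / 125000643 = -0.00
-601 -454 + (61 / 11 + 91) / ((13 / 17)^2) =-1654327 / 1859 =-889.90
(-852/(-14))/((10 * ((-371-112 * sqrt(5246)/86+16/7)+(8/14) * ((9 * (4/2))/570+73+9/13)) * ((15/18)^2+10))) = -229937889223692/120955468636619155+26197752672 * sqrt(5246)/3455870532474833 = -0.00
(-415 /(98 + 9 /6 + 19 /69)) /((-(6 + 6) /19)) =181355 /27538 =6.59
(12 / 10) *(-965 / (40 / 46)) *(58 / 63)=-128731 / 105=-1226.01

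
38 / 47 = 0.81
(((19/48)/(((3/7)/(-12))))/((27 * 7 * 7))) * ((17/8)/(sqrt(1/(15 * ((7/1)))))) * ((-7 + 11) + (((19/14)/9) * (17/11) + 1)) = -2342719 * sqrt(105)/25147584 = -0.95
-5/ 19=-0.26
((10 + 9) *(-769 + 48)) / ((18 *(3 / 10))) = -68495 / 27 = -2536.85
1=1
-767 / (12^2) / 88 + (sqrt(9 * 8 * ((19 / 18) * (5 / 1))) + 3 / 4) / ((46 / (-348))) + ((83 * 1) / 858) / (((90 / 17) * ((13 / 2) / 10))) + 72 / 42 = -151.47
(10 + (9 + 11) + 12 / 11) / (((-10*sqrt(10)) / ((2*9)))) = -1539*sqrt(10) / 275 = -17.70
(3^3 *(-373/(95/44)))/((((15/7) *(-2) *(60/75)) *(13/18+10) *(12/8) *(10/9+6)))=6979203/586720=11.90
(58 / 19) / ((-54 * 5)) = -29 / 2565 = -0.01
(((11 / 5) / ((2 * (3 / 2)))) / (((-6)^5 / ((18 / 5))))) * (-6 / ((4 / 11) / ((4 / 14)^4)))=121 / 3241350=0.00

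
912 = 912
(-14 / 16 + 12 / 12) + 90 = 721 / 8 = 90.12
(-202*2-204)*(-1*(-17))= -10336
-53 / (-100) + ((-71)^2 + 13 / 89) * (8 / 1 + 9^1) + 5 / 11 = 8390075787 / 97900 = 85700.47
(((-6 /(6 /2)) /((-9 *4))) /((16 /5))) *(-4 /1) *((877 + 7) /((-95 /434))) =47957 /171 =280.45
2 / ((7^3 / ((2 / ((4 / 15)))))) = 15 / 343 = 0.04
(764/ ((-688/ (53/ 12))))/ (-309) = 10123/ 637776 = 0.02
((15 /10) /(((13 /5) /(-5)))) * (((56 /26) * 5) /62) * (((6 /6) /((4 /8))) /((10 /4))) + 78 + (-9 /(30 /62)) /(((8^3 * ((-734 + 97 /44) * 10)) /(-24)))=3490726869303 /44984149600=77.60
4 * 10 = 40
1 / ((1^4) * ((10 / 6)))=3 / 5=0.60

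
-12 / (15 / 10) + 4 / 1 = -4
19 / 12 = 1.58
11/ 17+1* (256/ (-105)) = -3197/ 1785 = -1.79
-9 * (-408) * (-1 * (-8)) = 29376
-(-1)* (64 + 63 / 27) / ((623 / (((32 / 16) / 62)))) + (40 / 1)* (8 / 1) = 18540679 / 57939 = 320.00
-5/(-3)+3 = 14/3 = 4.67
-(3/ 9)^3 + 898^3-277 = 19552063904/ 27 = 724150514.96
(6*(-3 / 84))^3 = -27 / 2744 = -0.01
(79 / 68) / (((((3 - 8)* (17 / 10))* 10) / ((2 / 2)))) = -0.01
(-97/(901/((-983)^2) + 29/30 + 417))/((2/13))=-18277356435/12116324801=-1.51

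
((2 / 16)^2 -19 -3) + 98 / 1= 4865 / 64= 76.02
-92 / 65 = -1.42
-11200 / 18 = -5600 / 9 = -622.22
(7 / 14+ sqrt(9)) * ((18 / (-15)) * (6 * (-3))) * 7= 2646 / 5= 529.20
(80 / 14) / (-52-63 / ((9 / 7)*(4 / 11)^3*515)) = -1318400 / 12453973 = -0.11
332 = 332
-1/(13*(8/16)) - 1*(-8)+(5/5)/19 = 1951/247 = 7.90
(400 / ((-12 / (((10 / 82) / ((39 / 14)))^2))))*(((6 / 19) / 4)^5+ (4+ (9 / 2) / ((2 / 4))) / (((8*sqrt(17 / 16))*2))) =-122500*sqrt(17) / 10030527 - 275625 / 1406864977622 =-0.05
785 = 785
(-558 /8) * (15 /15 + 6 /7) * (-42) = 10881 /2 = 5440.50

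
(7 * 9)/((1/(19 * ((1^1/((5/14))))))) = 16758/5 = 3351.60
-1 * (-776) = 776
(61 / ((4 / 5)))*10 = 1525 / 2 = 762.50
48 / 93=16 / 31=0.52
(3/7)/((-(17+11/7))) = -3/130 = -0.02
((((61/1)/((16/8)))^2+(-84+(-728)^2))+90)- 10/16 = 4247357/8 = 530919.62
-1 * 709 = -709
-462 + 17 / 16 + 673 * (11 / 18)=-7151 / 144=-49.66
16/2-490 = -482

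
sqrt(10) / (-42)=-sqrt(10) / 42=-0.08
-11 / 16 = -0.69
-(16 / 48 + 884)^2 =-7038409 / 9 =-782045.44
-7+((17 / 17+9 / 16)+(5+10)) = 153 / 16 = 9.56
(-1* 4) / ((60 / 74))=-74 / 15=-4.93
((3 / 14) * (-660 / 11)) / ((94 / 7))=-0.96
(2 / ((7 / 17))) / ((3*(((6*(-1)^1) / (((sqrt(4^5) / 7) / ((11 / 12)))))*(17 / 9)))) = -384 / 539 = -0.71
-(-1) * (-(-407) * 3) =1221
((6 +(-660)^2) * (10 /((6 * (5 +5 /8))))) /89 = 1161616 /801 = 1450.21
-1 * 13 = -13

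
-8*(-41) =328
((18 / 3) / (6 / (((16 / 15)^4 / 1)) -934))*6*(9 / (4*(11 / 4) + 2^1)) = -10616832 / 395894681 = -0.03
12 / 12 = 1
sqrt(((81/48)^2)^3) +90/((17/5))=2177811/69632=31.28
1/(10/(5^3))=25/2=12.50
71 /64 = 1.11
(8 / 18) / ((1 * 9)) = 0.05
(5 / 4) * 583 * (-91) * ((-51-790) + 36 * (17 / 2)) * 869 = 123325677475 / 4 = 30831419368.75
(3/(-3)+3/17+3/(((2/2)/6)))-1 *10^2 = -1408/17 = -82.82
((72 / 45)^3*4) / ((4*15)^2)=128 / 28125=0.00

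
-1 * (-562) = 562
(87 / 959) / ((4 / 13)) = 1131 / 3836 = 0.29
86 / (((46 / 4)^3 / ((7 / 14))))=344 / 12167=0.03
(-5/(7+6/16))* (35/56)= -0.42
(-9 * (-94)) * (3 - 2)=846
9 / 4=2.25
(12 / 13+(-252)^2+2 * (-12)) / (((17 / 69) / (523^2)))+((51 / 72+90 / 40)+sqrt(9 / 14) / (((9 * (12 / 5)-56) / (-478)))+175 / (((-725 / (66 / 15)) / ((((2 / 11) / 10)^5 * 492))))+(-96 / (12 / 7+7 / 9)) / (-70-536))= 3585 * sqrt(14) / 1204+39324217225144106408770107511 / 557973156687375000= 70476897965.53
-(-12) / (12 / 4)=4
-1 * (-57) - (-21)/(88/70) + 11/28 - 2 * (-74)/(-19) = 194017/2926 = 66.31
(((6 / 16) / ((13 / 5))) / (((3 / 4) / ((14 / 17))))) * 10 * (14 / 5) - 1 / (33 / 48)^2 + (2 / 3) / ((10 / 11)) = 3.05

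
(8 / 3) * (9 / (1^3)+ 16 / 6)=31.11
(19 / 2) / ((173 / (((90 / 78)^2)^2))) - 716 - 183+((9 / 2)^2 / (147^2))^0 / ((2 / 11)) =-4414349918 / 4941053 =-893.40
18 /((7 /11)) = 198 /7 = 28.29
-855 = -855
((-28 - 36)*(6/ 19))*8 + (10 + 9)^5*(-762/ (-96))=5974777735/ 304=19653874.13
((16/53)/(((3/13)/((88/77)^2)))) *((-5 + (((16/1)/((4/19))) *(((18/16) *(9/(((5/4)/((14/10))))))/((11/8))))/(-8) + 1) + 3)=-290481152/2142525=-135.58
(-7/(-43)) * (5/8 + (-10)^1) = -525/344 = -1.53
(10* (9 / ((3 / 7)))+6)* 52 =11232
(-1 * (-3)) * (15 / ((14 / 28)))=90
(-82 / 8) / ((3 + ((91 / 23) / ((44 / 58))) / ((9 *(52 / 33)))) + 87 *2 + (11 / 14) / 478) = -9465834 / 163799929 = -0.06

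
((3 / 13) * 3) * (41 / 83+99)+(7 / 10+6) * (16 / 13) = 416098 / 5395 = 77.13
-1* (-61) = 61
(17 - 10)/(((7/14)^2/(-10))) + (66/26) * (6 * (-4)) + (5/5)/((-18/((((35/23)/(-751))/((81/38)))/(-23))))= -1283579853557/3765013083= -340.92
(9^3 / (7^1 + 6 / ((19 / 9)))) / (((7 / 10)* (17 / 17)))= 105.81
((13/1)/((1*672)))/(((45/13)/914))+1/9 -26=-314207/15120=-20.78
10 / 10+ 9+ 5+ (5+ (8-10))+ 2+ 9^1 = 29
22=22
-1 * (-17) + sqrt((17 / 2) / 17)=sqrt(2) / 2 + 17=17.71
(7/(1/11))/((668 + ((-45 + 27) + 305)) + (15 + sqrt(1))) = 77/971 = 0.08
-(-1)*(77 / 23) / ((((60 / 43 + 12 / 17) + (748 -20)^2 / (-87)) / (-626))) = 1532751297 / 4453773728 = 0.34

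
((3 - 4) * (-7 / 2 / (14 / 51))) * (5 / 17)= 15 / 4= 3.75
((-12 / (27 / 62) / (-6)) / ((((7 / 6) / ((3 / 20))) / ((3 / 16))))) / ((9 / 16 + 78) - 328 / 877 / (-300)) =815610 / 578763409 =0.00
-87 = -87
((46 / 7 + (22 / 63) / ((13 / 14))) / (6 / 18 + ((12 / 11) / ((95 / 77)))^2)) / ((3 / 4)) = 8.31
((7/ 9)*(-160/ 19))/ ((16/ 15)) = -350/ 57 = -6.14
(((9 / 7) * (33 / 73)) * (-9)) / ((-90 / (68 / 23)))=10098 / 58765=0.17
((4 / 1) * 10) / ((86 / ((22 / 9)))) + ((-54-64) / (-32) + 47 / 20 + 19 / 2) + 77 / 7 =856801 / 30960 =27.67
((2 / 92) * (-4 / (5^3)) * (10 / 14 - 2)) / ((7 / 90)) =324 / 28175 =0.01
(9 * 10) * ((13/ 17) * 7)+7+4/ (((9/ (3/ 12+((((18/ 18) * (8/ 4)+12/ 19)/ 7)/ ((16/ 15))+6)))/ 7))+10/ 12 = 1482974/ 2907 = 510.14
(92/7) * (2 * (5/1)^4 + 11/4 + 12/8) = 115391/7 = 16484.43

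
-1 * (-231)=231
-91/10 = -9.10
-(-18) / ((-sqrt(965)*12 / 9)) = -27*sqrt(965) / 1930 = -0.43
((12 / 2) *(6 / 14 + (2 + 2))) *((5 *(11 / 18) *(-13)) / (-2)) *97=2150005 / 42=51190.60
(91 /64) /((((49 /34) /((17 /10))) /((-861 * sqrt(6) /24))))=-154037 * sqrt(6) /2560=-147.39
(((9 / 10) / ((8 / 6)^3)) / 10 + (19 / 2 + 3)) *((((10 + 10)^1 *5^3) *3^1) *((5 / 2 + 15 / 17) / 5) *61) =8443569675 / 2176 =3880316.95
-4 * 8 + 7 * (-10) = -102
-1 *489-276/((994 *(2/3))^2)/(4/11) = -1932605247/3952144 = -489.00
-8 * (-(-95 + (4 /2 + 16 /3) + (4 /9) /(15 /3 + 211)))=-170420 /243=-701.32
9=9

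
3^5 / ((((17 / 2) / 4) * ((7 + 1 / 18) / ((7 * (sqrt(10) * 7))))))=1714608 * sqrt(10) / 2159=2511.38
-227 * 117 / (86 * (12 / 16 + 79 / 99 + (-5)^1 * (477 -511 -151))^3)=-824645476512 / 2124015852663851371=-0.00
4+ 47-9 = 42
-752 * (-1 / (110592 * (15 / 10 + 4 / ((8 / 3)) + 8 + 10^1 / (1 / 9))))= 47 / 698112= 0.00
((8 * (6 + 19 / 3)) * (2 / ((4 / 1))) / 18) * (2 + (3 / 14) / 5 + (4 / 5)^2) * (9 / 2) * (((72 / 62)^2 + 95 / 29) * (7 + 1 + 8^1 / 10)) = 32836049378 / 24385375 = 1346.55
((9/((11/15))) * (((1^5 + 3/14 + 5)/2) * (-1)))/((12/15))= -58725/1232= -47.67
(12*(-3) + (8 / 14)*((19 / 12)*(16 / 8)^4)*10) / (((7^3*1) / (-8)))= -2.54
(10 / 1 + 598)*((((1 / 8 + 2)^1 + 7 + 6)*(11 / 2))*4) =202312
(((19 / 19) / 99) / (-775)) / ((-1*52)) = 1 / 3989700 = 0.00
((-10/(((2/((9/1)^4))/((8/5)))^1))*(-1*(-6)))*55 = -17321040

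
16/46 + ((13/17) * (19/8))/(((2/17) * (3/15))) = 28533/368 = 77.54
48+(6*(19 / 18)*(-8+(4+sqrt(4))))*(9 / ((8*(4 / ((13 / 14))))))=10011 / 224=44.69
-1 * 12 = -12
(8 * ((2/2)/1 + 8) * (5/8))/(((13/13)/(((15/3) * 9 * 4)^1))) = 8100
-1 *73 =-73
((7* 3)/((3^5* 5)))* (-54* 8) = -112/15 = -7.47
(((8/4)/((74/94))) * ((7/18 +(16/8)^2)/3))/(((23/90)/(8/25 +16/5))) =51.19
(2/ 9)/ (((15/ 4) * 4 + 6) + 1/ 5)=5/ 477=0.01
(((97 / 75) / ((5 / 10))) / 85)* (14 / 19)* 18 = 16296 / 40375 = 0.40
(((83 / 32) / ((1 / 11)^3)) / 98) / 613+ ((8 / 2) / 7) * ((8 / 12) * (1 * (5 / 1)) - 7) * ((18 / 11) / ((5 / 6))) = -38993491 / 9611840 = -4.06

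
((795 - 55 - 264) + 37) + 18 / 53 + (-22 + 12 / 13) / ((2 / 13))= 376.34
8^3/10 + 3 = 271/5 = 54.20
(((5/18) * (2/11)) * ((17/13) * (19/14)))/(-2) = -1615/36036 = -0.04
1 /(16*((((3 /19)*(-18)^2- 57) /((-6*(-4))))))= -19 /74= -0.26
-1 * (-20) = 20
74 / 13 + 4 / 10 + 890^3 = 45822985396 / 65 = 704969006.09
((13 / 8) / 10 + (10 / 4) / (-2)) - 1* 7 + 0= -647 / 80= -8.09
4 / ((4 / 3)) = 3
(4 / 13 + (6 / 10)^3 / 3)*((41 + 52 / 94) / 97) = 1205001 / 7408375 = 0.16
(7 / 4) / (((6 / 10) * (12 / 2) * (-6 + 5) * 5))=-0.10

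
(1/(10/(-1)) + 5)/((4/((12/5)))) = 147/50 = 2.94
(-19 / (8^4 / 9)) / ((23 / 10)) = -855 / 47104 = -0.02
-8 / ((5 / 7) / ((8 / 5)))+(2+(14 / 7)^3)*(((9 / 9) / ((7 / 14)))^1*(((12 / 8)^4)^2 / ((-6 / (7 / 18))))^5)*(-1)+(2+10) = 1738389160810385537 / 7036874417766400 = 247.04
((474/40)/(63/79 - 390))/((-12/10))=0.03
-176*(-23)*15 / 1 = 60720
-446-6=-452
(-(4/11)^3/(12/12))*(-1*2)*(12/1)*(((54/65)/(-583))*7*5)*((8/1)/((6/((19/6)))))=-2451456/10087649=-0.24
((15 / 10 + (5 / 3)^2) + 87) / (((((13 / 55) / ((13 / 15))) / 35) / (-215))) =-135999325 / 54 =-2518506.02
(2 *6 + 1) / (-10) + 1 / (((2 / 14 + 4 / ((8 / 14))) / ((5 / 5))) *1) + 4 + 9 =296 / 25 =11.84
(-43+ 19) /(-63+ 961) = -0.03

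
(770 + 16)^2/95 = 617796/95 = 6503.12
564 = 564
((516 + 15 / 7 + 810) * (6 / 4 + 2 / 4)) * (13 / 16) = 120861 / 56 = 2158.23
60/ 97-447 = -43299/ 97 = -446.38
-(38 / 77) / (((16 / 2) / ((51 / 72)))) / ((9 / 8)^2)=-646 / 18711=-0.03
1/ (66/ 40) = 20/ 33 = 0.61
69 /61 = 1.13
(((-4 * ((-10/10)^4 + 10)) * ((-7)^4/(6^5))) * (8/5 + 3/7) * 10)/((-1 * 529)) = 267883/514188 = 0.52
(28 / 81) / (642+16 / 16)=28 / 52083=0.00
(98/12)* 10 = 245/3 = 81.67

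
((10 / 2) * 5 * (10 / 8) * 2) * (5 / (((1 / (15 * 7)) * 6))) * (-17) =-371875 / 4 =-92968.75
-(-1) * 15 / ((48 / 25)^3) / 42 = 78125 / 1548288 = 0.05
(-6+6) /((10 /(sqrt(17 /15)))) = 0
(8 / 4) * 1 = 2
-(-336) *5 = 1680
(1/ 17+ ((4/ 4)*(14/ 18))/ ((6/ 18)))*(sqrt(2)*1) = 122*sqrt(2)/ 51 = 3.38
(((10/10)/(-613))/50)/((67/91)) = -91/2053550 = -0.00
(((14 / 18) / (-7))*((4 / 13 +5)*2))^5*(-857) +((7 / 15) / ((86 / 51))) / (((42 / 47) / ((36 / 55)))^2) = 803646057333694846 / 410756943972375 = 1956.50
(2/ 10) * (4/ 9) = 4/ 45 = 0.09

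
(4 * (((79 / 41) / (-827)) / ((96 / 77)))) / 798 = -869 / 92769552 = -0.00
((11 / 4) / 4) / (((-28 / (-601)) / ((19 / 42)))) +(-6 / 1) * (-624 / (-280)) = -629939 / 94080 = -6.70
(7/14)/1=1/2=0.50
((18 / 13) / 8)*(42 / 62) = 0.12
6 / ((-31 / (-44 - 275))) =1914 / 31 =61.74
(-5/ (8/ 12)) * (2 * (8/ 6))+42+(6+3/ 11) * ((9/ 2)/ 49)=24337/ 1078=22.58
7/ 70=1/ 10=0.10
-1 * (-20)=20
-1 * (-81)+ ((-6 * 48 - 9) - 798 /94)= -10551 /47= -224.49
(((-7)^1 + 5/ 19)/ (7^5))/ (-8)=16/ 319333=0.00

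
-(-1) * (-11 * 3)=-33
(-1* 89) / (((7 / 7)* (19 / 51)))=-4539 / 19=-238.89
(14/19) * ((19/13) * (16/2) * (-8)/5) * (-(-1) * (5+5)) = -1792/13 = -137.85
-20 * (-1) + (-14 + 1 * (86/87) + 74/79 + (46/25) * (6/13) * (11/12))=19441619/2233725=8.70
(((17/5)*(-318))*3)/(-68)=477/10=47.70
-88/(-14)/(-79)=-44/553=-0.08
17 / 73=0.23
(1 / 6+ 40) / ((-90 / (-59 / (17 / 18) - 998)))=1086187 / 2295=473.28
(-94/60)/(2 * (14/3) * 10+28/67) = -3149/188440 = -0.02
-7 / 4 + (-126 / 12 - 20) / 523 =-1.81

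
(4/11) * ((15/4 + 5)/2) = 35/22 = 1.59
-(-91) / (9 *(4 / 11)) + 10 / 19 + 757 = 537167 / 684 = 785.33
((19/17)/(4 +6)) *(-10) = -19/17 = -1.12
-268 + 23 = -245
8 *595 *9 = 42840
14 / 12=7 / 6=1.17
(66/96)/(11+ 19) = 11/480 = 0.02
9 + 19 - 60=-32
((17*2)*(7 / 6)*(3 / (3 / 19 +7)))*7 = 931 / 8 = 116.38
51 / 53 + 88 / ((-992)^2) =6273991 / 6519424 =0.96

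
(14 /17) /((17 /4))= 56 /289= 0.19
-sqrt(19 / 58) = -sqrt(1102) / 58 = -0.57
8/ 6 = 4/ 3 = 1.33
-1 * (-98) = 98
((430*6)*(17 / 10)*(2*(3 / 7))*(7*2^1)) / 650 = 26316 / 325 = 80.97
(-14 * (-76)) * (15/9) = 5320/3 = 1773.33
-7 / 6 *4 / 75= -0.06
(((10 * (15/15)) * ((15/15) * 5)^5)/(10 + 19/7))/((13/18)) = 3937500/1157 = 3403.20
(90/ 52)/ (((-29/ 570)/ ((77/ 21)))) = -47025/ 377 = -124.73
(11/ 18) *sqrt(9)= 11/ 6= 1.83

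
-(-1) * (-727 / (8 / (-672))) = 61068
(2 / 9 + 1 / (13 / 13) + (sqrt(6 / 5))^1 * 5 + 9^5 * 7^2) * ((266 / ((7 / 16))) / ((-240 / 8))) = -1583269696 / 27 -304 * sqrt(30) / 15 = -58639729.38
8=8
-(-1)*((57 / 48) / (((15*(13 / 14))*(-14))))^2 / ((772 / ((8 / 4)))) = 361 / 3757478400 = 0.00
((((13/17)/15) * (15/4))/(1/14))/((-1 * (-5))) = 91/170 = 0.54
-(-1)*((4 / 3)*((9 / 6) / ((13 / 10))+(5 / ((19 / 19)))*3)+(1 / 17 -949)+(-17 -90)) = -228603 / 221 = -1034.40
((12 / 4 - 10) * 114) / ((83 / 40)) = -31920 / 83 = -384.58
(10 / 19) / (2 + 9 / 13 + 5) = 13 / 190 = 0.07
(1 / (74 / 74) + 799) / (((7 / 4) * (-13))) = -3200 / 91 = -35.16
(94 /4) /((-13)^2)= 47 /338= 0.14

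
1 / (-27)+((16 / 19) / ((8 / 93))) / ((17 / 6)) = 29809 / 8721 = 3.42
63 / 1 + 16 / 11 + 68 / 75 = 53923 / 825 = 65.36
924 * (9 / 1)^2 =74844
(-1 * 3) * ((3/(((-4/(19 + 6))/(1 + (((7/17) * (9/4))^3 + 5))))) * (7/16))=3365206425/20123648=167.23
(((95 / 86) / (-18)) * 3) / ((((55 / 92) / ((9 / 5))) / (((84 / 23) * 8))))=-38304 / 2365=-16.20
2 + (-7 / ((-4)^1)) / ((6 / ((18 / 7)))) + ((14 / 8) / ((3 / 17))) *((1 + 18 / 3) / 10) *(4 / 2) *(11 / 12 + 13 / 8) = 54773 / 1440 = 38.04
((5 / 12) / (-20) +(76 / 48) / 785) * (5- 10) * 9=2127 / 2512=0.85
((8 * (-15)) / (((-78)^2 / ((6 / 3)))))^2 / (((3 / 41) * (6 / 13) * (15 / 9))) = 1640 / 59319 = 0.03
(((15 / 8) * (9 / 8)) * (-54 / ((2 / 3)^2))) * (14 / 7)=-32805 / 64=-512.58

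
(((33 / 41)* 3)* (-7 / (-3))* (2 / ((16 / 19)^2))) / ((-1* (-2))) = 83391 / 10496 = 7.95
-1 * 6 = -6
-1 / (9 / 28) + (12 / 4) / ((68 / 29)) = -1121 / 612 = -1.83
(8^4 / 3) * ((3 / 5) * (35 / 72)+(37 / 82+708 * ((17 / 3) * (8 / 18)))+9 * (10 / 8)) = 2713163264 / 1107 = 2450915.32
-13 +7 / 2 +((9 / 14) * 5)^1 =-44 / 7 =-6.29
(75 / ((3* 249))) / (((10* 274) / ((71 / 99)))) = 355 / 13508748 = 0.00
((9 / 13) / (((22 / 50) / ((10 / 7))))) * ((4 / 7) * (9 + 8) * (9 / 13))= 1377000 / 91091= 15.12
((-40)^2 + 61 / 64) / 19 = 84.26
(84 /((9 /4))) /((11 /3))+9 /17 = 2003 /187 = 10.71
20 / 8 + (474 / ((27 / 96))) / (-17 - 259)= -1493 / 414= -3.61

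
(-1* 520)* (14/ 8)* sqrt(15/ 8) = -455* sqrt(30)/ 2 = -1246.07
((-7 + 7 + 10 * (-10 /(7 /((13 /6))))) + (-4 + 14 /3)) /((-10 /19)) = 57.54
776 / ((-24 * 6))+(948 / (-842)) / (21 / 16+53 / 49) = -83340137 / 14223906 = -5.86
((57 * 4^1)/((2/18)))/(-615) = -684/205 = -3.34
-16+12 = -4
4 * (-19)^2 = 1444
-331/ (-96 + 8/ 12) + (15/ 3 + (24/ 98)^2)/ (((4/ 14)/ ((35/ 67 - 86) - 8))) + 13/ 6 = -32531079145/ 19717698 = -1649.84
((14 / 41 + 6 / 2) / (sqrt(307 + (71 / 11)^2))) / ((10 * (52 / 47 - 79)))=-70829 * sqrt(10547) / 31662304940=-0.00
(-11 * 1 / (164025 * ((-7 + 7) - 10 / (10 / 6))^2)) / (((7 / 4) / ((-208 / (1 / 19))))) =43472 / 10333575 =0.00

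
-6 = -6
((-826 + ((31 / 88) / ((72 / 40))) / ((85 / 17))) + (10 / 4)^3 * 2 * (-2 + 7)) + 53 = -488435 / 792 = -616.71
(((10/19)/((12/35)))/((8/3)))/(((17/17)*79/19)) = 175/1264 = 0.14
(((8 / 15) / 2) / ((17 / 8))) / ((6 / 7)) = 112 / 765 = 0.15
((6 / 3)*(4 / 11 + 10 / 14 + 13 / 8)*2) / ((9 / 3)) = 555 / 154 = 3.60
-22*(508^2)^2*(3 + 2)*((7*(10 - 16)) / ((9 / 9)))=307678269803520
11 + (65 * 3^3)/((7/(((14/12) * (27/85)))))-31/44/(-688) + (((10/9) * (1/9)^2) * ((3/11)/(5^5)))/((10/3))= 13536116343659/130264200000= 103.91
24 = 24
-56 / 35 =-8 / 5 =-1.60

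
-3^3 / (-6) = 9 / 2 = 4.50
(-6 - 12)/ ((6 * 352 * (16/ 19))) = -57/ 5632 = -0.01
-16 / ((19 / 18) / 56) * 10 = -161280 / 19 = -8488.42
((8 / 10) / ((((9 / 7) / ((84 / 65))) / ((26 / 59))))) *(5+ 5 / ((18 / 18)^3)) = 3136 / 885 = 3.54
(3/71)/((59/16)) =48/4189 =0.01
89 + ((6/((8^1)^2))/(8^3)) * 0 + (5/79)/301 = 2116336/23779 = 89.00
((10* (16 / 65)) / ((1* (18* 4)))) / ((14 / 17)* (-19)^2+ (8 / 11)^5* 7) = 5475734 / 47844292041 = 0.00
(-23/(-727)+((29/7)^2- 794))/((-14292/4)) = 27672128/127280979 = 0.22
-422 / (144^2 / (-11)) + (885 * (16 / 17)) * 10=1468148257 / 176256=8329.64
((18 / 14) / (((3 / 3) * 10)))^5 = 59049 / 1680700000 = 0.00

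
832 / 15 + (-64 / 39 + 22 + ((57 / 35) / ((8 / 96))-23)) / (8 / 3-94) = 4135175 / 74802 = 55.28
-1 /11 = -0.09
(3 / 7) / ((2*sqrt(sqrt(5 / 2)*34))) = 3*10^(3 / 4)*sqrt(17) / 2380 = 0.03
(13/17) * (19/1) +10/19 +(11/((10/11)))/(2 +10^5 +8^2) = 4866248663/323213180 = 15.06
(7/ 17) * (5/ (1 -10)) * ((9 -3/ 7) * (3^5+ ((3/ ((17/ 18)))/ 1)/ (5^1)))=-138060/ 289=-477.72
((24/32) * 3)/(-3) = -3/4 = -0.75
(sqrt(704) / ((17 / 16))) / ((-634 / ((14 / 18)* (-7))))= 3136* sqrt(11) / 48501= 0.21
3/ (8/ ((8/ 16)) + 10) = 0.12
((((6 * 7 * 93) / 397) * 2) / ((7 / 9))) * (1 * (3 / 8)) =7533 / 794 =9.49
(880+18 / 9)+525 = 1407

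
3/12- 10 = -9.75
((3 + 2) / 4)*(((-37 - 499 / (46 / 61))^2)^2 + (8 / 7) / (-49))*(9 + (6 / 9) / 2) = 1830213117022515707875 / 658186032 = 2780692734333.98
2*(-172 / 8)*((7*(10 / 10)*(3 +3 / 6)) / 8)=-2107 / 16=-131.69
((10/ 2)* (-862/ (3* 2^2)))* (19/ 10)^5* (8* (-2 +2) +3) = -1067198669/ 40000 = -26679.97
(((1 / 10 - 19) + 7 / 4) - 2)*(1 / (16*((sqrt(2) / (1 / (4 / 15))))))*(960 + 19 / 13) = -14361351*sqrt(2) / 6656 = -3051.38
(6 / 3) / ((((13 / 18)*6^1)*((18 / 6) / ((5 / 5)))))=2 / 13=0.15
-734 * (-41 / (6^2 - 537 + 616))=30094 / 115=261.69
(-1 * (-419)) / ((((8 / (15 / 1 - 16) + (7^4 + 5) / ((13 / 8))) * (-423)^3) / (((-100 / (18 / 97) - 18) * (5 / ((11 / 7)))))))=238878185 / 35861544582138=0.00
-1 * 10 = -10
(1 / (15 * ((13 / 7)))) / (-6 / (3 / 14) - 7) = -1 / 975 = -0.00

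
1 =1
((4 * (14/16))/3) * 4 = 14/3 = 4.67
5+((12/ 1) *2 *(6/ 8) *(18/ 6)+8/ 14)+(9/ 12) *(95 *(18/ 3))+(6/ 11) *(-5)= 74589/ 154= 484.34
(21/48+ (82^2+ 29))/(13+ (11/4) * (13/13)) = 428.79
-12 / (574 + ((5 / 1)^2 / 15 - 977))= 9 / 301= 0.03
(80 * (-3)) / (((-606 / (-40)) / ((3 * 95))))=-456000 / 101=-4514.85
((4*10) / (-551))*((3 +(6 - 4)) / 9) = -200 / 4959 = -0.04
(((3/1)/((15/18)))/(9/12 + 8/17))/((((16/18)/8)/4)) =44064/415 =106.18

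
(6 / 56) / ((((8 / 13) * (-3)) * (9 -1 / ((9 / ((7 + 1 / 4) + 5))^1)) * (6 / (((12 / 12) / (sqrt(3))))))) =-13 * sqrt(3) / 30800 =-0.00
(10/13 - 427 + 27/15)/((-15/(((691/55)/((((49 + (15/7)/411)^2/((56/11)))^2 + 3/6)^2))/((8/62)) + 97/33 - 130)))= -1987649419301416417614857941151747180834282344/552857571872713367076671734832782180079625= -3595.23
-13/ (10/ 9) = -11.70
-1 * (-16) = 16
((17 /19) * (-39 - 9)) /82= -408 /779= -0.52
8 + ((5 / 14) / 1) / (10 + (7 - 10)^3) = 1899 / 238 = 7.98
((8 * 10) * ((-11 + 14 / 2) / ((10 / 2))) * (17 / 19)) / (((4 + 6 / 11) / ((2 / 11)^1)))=-1088 / 475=-2.29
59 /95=0.62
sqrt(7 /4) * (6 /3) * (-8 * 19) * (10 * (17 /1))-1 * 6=-25840 * sqrt(7)-6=-68372.21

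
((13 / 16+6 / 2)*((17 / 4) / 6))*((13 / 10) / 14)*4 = 13481 / 13440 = 1.00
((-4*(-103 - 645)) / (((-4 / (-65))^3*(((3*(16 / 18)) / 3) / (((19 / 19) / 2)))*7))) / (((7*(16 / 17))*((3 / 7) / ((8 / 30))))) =174606575 / 1792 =97436.70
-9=-9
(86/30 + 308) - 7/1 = 4558/15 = 303.87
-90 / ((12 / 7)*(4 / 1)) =-105 / 8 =-13.12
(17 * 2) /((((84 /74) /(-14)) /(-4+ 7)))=-1258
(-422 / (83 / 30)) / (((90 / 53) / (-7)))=156562 / 249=628.76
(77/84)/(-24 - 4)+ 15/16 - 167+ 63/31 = -106805/651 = -164.06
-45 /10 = -9 /2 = -4.50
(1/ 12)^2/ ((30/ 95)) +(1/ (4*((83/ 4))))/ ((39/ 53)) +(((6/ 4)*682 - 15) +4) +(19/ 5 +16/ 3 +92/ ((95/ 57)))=1003453973/ 932256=1076.37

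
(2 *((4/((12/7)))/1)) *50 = 700/3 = 233.33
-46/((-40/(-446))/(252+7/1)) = -1328411/10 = -132841.10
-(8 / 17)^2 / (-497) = 64 / 143633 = 0.00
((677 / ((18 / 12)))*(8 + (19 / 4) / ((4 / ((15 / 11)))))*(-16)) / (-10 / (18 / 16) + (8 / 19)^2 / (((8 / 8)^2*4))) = 1241292363 / 158048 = 7853.89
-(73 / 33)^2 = -5329 / 1089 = -4.89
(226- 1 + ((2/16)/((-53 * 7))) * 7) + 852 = 456647/424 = 1077.00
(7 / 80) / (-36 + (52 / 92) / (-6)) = -0.00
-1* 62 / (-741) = 62 / 741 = 0.08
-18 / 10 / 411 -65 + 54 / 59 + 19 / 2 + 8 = -3765799 / 80830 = -46.59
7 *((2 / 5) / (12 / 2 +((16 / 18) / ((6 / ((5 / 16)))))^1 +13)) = 1512 / 10285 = 0.15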